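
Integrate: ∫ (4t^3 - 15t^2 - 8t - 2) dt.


Reverse power rule on each term:
  ∫ 4t^3 dt = t^4
  ∫ -15t^2 dt = -5t^3
  ∫ -8t dt = -4t^2
  ∫ -2 dt = -2t
F(t) = t^4 - 5t^3 - 4t^2 - 2t + C


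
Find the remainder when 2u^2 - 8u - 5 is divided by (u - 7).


By the Remainder Theorem, the remainder equals p(7):
  2*(7)^2 = 98
  -8*(7)^1 = -56
  constant: -5
Sum: 98 - 56 - 5 = 37


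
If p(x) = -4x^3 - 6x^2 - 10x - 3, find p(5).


Using direct substitution:
  -4 * (5)^3 = -500
  -6 * (5)^2 = -150
  -10 * (5)^1 = -50
  constant: -3
Sum = -500 - 150 - 50 - 3 = -703


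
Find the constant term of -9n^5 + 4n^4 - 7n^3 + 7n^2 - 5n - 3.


Read off the constant term: -3


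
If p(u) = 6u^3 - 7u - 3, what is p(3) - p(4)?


p(3) = 138
p(4) = 353
p(3) - p(4) = 138 - 353 = -215


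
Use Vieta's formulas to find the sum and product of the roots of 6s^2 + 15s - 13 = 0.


For as^2+bs+c=0: sum = -b/a, product = c/a.
a=6, b=15, c=-13
Sum = -(15)/6 = -5/2
Product = (-13)/6 = -13/6


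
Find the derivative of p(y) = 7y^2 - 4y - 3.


Apply the power rule term by term:
  d/dy(7y^2) = 14y
  d/dy(-4y) = -4
  d/dy(-3) = 0
p'(y) = 14y - 4


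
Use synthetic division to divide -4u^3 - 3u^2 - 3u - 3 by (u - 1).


Synthetic division with c = 1. Coefficients: -4, -3, -3, -3
Bring down -4.
  -4 * 1 = -4; -4 - 3 = -7
  -7 * 1 = -7; -7 - 3 = -10
  -10 * 1 = -10; -10 - 3 = -13
Quotient: -4u^2 - 7u - 10, Remainder: -13


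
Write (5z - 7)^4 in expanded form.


Expand (5z - 7)^4 by repeated multiplication:
  (5z - 7)^2 = 25z^2 - 70z + 49
  (5z - 7)^3 = 125z^3 - 525z^2 + 735z - 343
= 625z^4 - 3500z^3 + 7350z^2 - 6860z + 2401


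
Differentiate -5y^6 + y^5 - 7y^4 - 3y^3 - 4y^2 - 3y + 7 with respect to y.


Apply the power rule term by term:
  d/dy(-5y^6) = -30y^5
  d/dy(y^5) = 5y^4
  d/dy(-7y^4) = -28y^3
  d/dy(-3y^3) = -9y^2
  d/dy(-4y^2) = -8y
  d/dy(-3y) = -3
  d/dy(7) = 0
p'(y) = -30y^5 + 5y^4 - 28y^3 - 9y^2 - 8y - 3


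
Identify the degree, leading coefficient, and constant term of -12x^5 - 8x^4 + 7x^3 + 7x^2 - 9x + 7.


Highest power of x is 5, with coefficient -12. Constant term is 7.
Degree = 5, leading coefficient = -12, constant term = 7


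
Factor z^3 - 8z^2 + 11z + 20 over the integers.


Try integer roots (divisors of 20). z=5: p(5)=0.
Divide out (z - 5): quotient is z^2 - 3z - 4.
Factor the quadratic: (z + 1)(z - 4)
Result: (z - 5)(z + 1)(z - 4)


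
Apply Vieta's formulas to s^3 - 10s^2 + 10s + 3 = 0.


Monic cubic s^3+bs^2+cs+d=0: sum=-b, pairwise sum=c, product=-d.
b=-10, c=10, d=3
r1+r2+r3 = 10
r1r2+r1r3+r2r3 = 10
r1r2r3 = -3


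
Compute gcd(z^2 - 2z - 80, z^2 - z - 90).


Factor each:
  z^2 - 2z - 80 = (z - 10)(z + 8)
  z^2 - z - 90 = (z - 10)(z + 9)
Common monic factor: z - 10


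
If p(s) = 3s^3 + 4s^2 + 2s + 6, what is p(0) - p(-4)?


p(0) = 6
p(-4) = -130
p(0) - p(-4) = 6 + 130 = 136


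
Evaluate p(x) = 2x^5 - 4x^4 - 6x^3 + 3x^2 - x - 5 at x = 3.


Using direct substitution:
  2 * (3)^5 = 486
  -4 * (3)^4 = -324
  -6 * (3)^3 = -162
  3 * (3)^2 = 27
  -1 * (3)^1 = -3
  constant: -5
Sum = 486 - 324 - 162 + 27 - 3 - 5 = 19


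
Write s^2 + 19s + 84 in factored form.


Roots satisfy r1 + r2 = -b/a = -19 and r1*r2 = c/a = 84.
So r1 = -7, r2 = -12.
s^2 + 19s + 84 = (s - r1)(s - r2) = (s + 7)(s + 12)


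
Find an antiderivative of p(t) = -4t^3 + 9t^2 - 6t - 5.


Reverse power rule on each term:
  ∫ -4t^3 dt = -t^4
  ∫ 9t^2 dt = 3t^3
  ∫ -6t dt = -3t^2
  ∫ -5 dt = -5t
F(t) = -t^4 + 3t^3 - 3t^2 - 5t + C


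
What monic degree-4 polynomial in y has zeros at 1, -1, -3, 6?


p(y) = (y - 1)(y + 1)(y + 3)(y - 6)
Expand: y^4 - 3y^3 - 19y^2 + 3y + 18


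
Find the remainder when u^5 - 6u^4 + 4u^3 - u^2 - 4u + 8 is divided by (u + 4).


By the Remainder Theorem, the remainder equals p(-4):
  1*(-4)^5 = -1024
  -6*(-4)^4 = -1536
  4*(-4)^3 = -256
  -1*(-4)^2 = -16
  -4*(-4)^1 = 16
  constant: 8
Sum: -1024 - 1536 - 256 - 16 + 16 + 8 = -2808


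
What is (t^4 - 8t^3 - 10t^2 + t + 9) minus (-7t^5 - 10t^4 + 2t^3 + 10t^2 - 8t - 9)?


Distribute the minus sign:
  (t^4 - 8t^3 - 10t^2 + t + 9)
- (-7t^5 - 10t^4 + 2t^3 + 10t^2 - 8t - 9)
Negate second polynomial: 7t^5 + 10t^4 - 2t^3 - 10t^2 + 8t + 9
Add: 7t^5 + 11t^4 - 10t^3 - 20t^2 + 9t + 18


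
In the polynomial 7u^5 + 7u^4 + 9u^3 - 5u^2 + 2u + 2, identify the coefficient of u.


Read off the coefficient of u: 2


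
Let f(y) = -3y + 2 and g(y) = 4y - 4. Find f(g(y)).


Substitute g(y) into f:
f(g(y)) = -3*(4y - 4) + 2
Expand and combine: -12y + 14


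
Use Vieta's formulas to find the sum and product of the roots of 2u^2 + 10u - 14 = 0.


For au^2+bu+c=0: sum = -b/a, product = c/a.
a=2, b=10, c=-14
Sum = -(10)/2 = -5
Product = (-14)/2 = -7


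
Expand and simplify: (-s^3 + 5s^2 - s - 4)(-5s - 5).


Distribute each term of the first polynomial:
  (-s^3)(-5s - 5) = 5s^4 + 5s^3
  (5s^2)(-5s - 5) = -25s^3 - 25s^2
  (-s)(-5s - 5) = 5s^2 + 5s
  (-4)(-5s - 5) = 20s + 20
Sum: 5s^4 - 20s^3 - 20s^2 + 25s + 20


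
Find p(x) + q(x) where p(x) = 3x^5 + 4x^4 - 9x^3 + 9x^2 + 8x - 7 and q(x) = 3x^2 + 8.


Align terms by degree and add:
  3x^5 + 4x^4 - 9x^3 + 9x^2 + 8x - 7
+ 3x^2 + 8
= 3x^5 + 4x^4 - 9x^3 + 12x^2 + 8x + 1


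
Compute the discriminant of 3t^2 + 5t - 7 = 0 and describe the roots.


D = b^2 - 4ac = (5)^2 - 4(3)(-7) = 25 + 84 = 109
Since D > 0: two distinct irrational roots


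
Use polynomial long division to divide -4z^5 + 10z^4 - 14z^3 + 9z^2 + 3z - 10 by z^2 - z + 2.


(-4z^5 + 10z^4 - 14z^3 + 9z^2 + 3z - 10) / (z^2 - z + 2)
Step 1: -4z^3 * (z^2 - z + 2) = -4z^5 + 4z^4 - 8z^3; subtract.
Step 2: 6z^2 * (z^2 - z + 2) = 6z^4 - 6z^3 + 12z^2; subtract.
Step 3: 0 * (z^2 - z + 2) = 0; subtract.
Step 4: -3 * (z^2 - z + 2) = -3z^2 + 3z - 6; subtract.
Quotient: -4z^3 + 6z^2 - 3, Remainder: -4


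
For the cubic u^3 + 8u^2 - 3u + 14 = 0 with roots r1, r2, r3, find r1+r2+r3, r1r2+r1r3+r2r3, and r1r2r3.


Monic cubic u^3+bu^2+cu+d=0: sum=-b, pairwise sum=c, product=-d.
b=8, c=-3, d=14
r1+r2+r3 = -8
r1r2+r1r3+r2r3 = -3
r1r2r3 = -14


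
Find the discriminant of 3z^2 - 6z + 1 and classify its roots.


D = b^2 - 4ac = (-6)^2 - 4(3)(1) = 36 - 12 = 24
Since D > 0: two distinct irrational roots


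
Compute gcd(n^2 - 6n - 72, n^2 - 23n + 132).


Factor each:
  n^2 - 6n - 72 = (n - 12)(n + 6)
  n^2 - 23n + 132 = (n - 12)(n - 11)
Common monic factor: n - 12


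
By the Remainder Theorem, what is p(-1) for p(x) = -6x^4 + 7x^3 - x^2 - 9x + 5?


By the Remainder Theorem, the remainder equals p(-1):
  -6*(-1)^4 = -6
  7*(-1)^3 = -7
  -1*(-1)^2 = -1
  -9*(-1)^1 = 9
  constant: 5
Sum: -6 - 7 - 1 + 9 + 5 = 0


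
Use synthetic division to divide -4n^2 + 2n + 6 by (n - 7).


Synthetic division with c = 7. Coefficients: -4, 2, 6
Bring down -4.
  -4 * 7 = -28; -28 + 2 = -26
  -26 * 7 = -182; -182 + 6 = -176
Quotient: -4n - 26, Remainder: -176


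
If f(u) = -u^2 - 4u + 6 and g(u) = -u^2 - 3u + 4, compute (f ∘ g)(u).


Substitute g(u) into f:
f(g(u)) = -1*(-u^2 - 3u + 4)^2 + (-4)*(-u^2 - 3u + 4) + 6
(-u^2 - 3u + 4)^2 = u^4 + 6u^3 + u^2 - 24u + 16
Expand and combine: -u^4 - 6u^3 + 3u^2 + 36u - 26


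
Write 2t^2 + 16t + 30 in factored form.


Roots satisfy r1 + r2 = -b/a = -8 and r1*r2 = c/a = 15.
So r1 = -5, r2 = -3.
2t^2 + 16t + 30 = 2(t - r1)(t - r2) = 2(t + 5)(t + 3)


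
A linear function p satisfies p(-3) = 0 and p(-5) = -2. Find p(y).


p(y) = my + b. Using p(-3)=0, p(-5)=-2:
m = (0 + 2)/(-3 + 5) = 2/2 = 1
b = 0 - m*(-3) = 0 + 3 = 3
p(y) = y + 3


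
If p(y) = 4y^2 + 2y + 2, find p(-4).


Using direct substitution:
  4 * (-4)^2 = 64
  2 * (-4)^1 = -8
  constant: 2
Sum = 64 - 8 + 2 = 58


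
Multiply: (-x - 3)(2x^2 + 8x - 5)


Distribute each term of the first polynomial:
  (-x)(2x^2 + 8x - 5) = -2x^3 - 8x^2 + 5x
  (-3)(2x^2 + 8x - 5) = -6x^2 - 24x + 15
Sum: -2x^3 - 14x^2 - 19x + 15


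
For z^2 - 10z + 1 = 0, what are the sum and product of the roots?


For az^2+bz+c=0: sum = -b/a, product = c/a.
a=1, b=-10, c=1
Sum = -(-10)/1 = 10
Product = (1)/1 = 1


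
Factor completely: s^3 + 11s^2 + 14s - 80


Try integer roots (divisors of -80). s=-5: p(-5)=0.
Divide out (s + 5): quotient is s^2 + 6s - 16.
Factor the quadratic: (s - 2)(s + 8)
Result: (s + 5)(s - 2)(s + 8)


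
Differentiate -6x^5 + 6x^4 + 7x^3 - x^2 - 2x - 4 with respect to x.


Apply the power rule term by term:
  d/dx(-6x^5) = -30x^4
  d/dx(6x^4) = 24x^3
  d/dx(7x^3) = 21x^2
  d/dx(-x^2) = -2x
  d/dx(-2x) = -2
  d/dx(-4) = 0
p'(x) = -30x^4 + 24x^3 + 21x^2 - 2x - 2


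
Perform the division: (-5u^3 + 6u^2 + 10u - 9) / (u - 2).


(-5u^3 + 6u^2 + 10u - 9) / (u - 2)
Step 1: -5u^2 * (u - 2) = -5u^3 + 10u^2; subtract.
Step 2: -4u * (u - 2) = -4u^2 + 8u; subtract.
Step 3: 2 * (u - 2) = 2u - 4; subtract.
Quotient: -5u^2 - 4u + 2, Remainder: -5


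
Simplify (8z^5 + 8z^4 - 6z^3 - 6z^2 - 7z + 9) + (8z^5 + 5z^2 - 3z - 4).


Align terms by degree and add:
  8z^5 + 8z^4 - 6z^3 - 6z^2 - 7z + 9
+ 8z^5 + 5z^2 - 3z - 4
= 16z^5 + 8z^4 - 6z^3 - z^2 - 10z + 5


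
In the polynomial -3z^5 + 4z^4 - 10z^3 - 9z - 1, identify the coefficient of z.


Read off the coefficient of z: -9


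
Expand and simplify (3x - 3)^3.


Expand (3x - 3)^3 by repeated multiplication:
  (3x - 3)^2 = 9x^2 - 18x + 9
= 27x^3 - 81x^2 + 81x - 27


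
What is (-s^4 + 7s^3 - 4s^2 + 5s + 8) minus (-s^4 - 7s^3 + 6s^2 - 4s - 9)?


Distribute the minus sign:
  (-s^4 + 7s^3 - 4s^2 + 5s + 8)
- (-s^4 - 7s^3 + 6s^2 - 4s - 9)
Negate second polynomial: s^4 + 7s^3 - 6s^2 + 4s + 9
Add: 14s^3 - 10s^2 + 9s + 17


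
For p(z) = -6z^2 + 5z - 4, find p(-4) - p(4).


p(-4) = -120
p(4) = -80
p(-4) - p(4) = -120 + 80 = -40


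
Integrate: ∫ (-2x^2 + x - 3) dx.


Reverse power rule on each term:
  ∫ -2x^2 dx = -(2/3)x^3
  ∫ x dx = (1/2)x^2
  ∫ -3 dx = -3x
F(x) = -(2/3)x^3 + (1/2)x^2 - 3x + C


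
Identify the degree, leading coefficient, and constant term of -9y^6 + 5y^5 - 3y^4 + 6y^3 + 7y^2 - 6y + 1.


Highest power of y is 6, with coefficient -9. Constant term is 1.
Degree = 6, leading coefficient = -9, constant term = 1


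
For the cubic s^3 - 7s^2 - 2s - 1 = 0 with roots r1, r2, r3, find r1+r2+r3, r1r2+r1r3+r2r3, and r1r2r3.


Monic cubic s^3+bs^2+cs+d=0: sum=-b, pairwise sum=c, product=-d.
b=-7, c=-2, d=-1
r1+r2+r3 = 7
r1r2+r1r3+r2r3 = -2
r1r2r3 = 1


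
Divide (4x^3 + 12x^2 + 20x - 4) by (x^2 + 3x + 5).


(4x^3 + 12x^2 + 20x - 4) / (x^2 + 3x + 5)
Step 1: 4x * (x^2 + 3x + 5) = 4x^3 + 12x^2 + 20x; subtract.
Step 2: 0 * (x^2 + 3x + 5) = 0; subtract.
Quotient: 4x, Remainder: -4


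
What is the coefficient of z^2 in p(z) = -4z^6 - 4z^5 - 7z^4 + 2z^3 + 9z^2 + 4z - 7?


Read off the coefficient of z^2: 9


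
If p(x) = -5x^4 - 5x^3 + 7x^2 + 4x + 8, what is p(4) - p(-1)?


p(4) = -1464
p(-1) = 11
p(4) - p(-1) = -1464 - 11 = -1475


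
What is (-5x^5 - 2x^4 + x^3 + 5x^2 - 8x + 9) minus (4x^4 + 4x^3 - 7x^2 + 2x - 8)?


Distribute the minus sign:
  (-5x^5 - 2x^4 + x^3 + 5x^2 - 8x + 9)
- (4x^4 + 4x^3 - 7x^2 + 2x - 8)
Negate second polynomial: -4x^4 - 4x^3 + 7x^2 - 2x + 8
Add: -5x^5 - 6x^4 - 3x^3 + 12x^2 - 10x + 17


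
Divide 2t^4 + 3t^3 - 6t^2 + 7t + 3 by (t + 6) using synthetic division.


Synthetic division with c = -6. Coefficients: 2, 3, -6, 7, 3
Bring down 2.
  2 * -6 = -12; -12 + 3 = -9
  -9 * -6 = 54; 54 - 6 = 48
  48 * -6 = -288; -288 + 7 = -281
  -281 * -6 = 1686; 1686 + 3 = 1689
Quotient: 2t^3 - 9t^2 + 48t - 281, Remainder: 1689


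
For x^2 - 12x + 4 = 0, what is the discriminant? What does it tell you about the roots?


D = b^2 - 4ac = (-12)^2 - 4(1)(4) = 144 - 16 = 128
Since D > 0: two distinct irrational roots


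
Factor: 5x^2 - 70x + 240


Roots satisfy r1 + r2 = -b/a = 14 and r1*r2 = c/a = 48.
So r1 = 8, r2 = 6.
5x^2 - 70x + 240 = 5(x - r1)(x - r2) = 5(x - 8)(x - 6)


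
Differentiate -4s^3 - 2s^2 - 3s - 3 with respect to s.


Apply the power rule term by term:
  d/ds(-4s^3) = -12s^2
  d/ds(-2s^2) = -4s
  d/ds(-3s) = -3
  d/ds(-3) = 0
p'(s) = -12s^2 - 4s - 3


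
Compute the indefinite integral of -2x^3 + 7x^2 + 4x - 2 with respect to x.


Reverse power rule on each term:
  ∫ -2x^3 dx = -(1/2)x^4
  ∫ 7x^2 dx = (7/3)x^3
  ∫ 4x dx = 2x^2
  ∫ -2 dx = -2x
F(x) = -(1/2)x^4 + (7/3)x^3 + 2x^2 - 2x + C


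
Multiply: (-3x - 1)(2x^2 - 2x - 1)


Distribute each term of the first polynomial:
  (-3x)(2x^2 - 2x - 1) = -6x^3 + 6x^2 + 3x
  (-1)(2x^2 - 2x - 1) = -2x^2 + 2x + 1
Sum: -6x^3 + 4x^2 + 5x + 1


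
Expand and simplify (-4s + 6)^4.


Expand (-4s + 6)^4 by repeated multiplication:
  (-4s + 6)^2 = 16s^2 - 48s + 36
  (-4s + 6)^3 = -64s^3 + 288s^2 - 432s + 216
= 256s^4 - 1536s^3 + 3456s^2 - 3456s + 1296


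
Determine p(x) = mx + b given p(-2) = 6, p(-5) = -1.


p(x) = mx + b. Using p(-2)=6, p(-5)=-1:
m = (6 + 1)/(-2 + 5) = 7/3 = 7/3
b = 6 - m*(-2) = 6 + 14/3 = 32/3
p(x) = (7/3)x + (32/3)


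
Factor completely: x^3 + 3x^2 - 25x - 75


Try integer roots (divisors of -75). x=5: p(5)=0.
Divide out (x - 5): quotient is x^2 + 8x + 15.
Factor the quadratic: (x + 3)(x + 5)
Result: (x - 5)(x + 3)(x + 5)


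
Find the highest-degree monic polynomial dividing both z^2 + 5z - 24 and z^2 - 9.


Factor each:
  z^2 + 5z - 24 = (z - 3)(z + 8)
  z^2 - 9 = (z - 3)(z + 3)
Common monic factor: z - 3


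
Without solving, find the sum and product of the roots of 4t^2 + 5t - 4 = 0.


For at^2+bt+c=0: sum = -b/a, product = c/a.
a=4, b=5, c=-4
Sum = -(5)/4 = -5/4
Product = (-4)/4 = -1


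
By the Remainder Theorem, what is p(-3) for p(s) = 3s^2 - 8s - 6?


By the Remainder Theorem, the remainder equals p(-3):
  3*(-3)^2 = 27
  -8*(-3)^1 = 24
  constant: -6
Sum: 27 + 24 - 6 = 45


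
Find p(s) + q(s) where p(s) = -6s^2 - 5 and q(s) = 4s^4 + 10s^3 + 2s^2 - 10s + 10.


Align terms by degree and add:
  -6s^2 - 5
+ 4s^4 + 10s^3 + 2s^2 - 10s + 10
= 4s^4 + 10s^3 - 4s^2 - 10s + 5


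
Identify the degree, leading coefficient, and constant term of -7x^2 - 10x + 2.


Highest power of x is 2, with coefficient -7. Constant term is 2.
Degree = 2, leading coefficient = -7, constant term = 2


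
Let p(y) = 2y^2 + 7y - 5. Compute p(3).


Using direct substitution:
  2 * (3)^2 = 18
  7 * (3)^1 = 21
  constant: -5
Sum = 18 + 21 - 5 = 34


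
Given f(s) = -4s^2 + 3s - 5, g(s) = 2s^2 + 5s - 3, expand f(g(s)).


Substitute g(s) into f:
f(g(s)) = -4*(2s^2 + 5s - 3)^2 + 3*(2s^2 + 5s - 3) + (-5)
(2s^2 + 5s - 3)^2 = 4s^4 + 20s^3 + 13s^2 - 30s + 9
Expand and combine: -16s^4 - 80s^3 - 46s^2 + 135s - 50


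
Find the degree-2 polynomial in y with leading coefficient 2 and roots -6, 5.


p(y) = 2(y + 6)(y - 5)
Expand: 2y^2 + 2y - 60


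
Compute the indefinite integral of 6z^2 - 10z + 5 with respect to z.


Reverse power rule on each term:
  ∫ 6z^2 dz = 2z^3
  ∫ -10z dz = -5z^2
  ∫ 5 dz = 5z
F(z) = 2z^3 - 5z^2 + 5z + C


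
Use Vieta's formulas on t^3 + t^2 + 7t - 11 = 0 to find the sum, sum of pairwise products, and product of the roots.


Monic cubic t^3+bt^2+ct+d=0: sum=-b, pairwise sum=c, product=-d.
b=1, c=7, d=-11
r1+r2+r3 = -1
r1r2+r1r3+r2r3 = 7
r1r2r3 = 11


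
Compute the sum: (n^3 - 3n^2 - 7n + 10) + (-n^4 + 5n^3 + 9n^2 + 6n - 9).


Align terms by degree and add:
  n^3 - 3n^2 - 7n + 10
  -n^4 + 5n^3 + 9n^2 + 6n - 9
= -n^4 + 6n^3 + 6n^2 - n + 1


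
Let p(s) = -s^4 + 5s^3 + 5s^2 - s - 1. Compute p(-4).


Using direct substitution:
  -1 * (-4)^4 = -256
  5 * (-4)^3 = -320
  5 * (-4)^2 = 80
  -1 * (-4)^1 = 4
  constant: -1
Sum = -256 - 320 + 80 + 4 - 1 = -493


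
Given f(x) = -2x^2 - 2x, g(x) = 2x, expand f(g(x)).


Substitute g(x) into f:
f(g(x)) = -2*(2x)^2 + (-2)*(2x)
(2x)^2 = 4x^2
Expand and combine: -8x^2 - 4x


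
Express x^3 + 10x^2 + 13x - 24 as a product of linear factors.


Try integer roots (divisors of -24). x=-3: p(-3)=0.
Divide out (x + 3): quotient is x^2 + 7x - 8.
Factor the quadratic: (x + 8)(x - 1)
Result: (x + 3)(x + 8)(x - 1)


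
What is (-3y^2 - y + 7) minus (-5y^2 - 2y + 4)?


Distribute the minus sign:
  (-3y^2 - y + 7)
- (-5y^2 - 2y + 4)
Negate second polynomial: 5y^2 + 2y - 4
Add: 2y^2 + y + 3


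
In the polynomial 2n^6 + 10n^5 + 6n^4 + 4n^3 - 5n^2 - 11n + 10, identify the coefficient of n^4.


Read off the coefficient of n^4: 6


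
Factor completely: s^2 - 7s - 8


Roots satisfy r1 + r2 = -b/a = 7 and r1*r2 = c/a = -8.
So r1 = 8, r2 = -1.
s^2 - 7s - 8 = (s - r1)(s - r2) = (s - 8)(s + 1)


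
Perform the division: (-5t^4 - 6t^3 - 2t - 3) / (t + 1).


(-5t^4 - 6t^3 - 2t - 3) / (t + 1)
Step 1: -5t^3 * (t + 1) = -5t^4 - 5t^3; subtract.
Step 2: -t^2 * (t + 1) = -t^3 - t^2; subtract.
Step 3: t * (t + 1) = t^2 + t; subtract.
Step 4: -3 * (t + 1) = -3t - 3; subtract.
Quotient: -5t^3 - t^2 + t - 3, Remainder: 0


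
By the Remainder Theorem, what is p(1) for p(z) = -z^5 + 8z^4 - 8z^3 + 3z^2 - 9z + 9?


By the Remainder Theorem, the remainder equals p(1):
  -1*(1)^5 = -1
  8*(1)^4 = 8
  -8*(1)^3 = -8
  3*(1)^2 = 3
  -9*(1)^1 = -9
  constant: 9
Sum: -1 + 8 - 8 + 3 - 9 + 9 = 2


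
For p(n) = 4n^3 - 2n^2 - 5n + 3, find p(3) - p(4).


p(3) = 78
p(4) = 207
p(3) - p(4) = 78 - 207 = -129


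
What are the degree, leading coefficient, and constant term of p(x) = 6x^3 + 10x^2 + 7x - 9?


Highest power of x is 3, with coefficient 6. Constant term is -9.
Degree = 3, leading coefficient = 6, constant term = -9


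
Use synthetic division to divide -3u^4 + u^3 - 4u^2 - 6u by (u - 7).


Synthetic division with c = 7. Coefficients: -3, 1, -4, -6, 0
Bring down -3.
  -3 * 7 = -21; -21 + 1 = -20
  -20 * 7 = -140; -140 - 4 = -144
  -144 * 7 = -1008; -1008 - 6 = -1014
  -1014 * 7 = -7098; -7098 + 0 = -7098
Quotient: -3u^3 - 20u^2 - 144u - 1014, Remainder: -7098


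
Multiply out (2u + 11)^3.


Expand (2u + 11)^3 by repeated multiplication:
  (2u + 11)^2 = 4u^2 + 44u + 121
= 8u^3 + 132u^2 + 726u + 1331


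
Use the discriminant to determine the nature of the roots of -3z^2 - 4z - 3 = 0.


D = b^2 - 4ac = (-4)^2 - 4(-3)(-3) = 16 - 36 = -20
Since D < 0: two complex conjugate roots (no real roots)


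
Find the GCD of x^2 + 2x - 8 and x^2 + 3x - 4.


Factor each:
  x^2 + 2x - 8 = (x + 4)(x - 2)
  x^2 + 3x - 4 = (x + 4)(x - 1)
Common monic factor: x + 4


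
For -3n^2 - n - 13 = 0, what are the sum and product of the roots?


For an^2+bn+c=0: sum = -b/a, product = c/a.
a=-3, b=-1, c=-13
Sum = -(-1)/-3 = -1/3
Product = (-13)/-3 = 13/3


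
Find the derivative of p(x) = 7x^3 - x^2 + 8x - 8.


Apply the power rule term by term:
  d/dx(7x^3) = 21x^2
  d/dx(-x^2) = -2x
  d/dx(8x) = 8
  d/dx(-8) = 0
p'(x) = 21x^2 - 2x + 8


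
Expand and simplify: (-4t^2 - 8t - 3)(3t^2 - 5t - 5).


Distribute each term of the first polynomial:
  (-4t^2)(3t^2 - 5t - 5) = -12t^4 + 20t^3 + 20t^2
  (-8t)(3t^2 - 5t - 5) = -24t^3 + 40t^2 + 40t
  (-3)(3t^2 - 5t - 5) = -9t^2 + 15t + 15
Sum: -12t^4 - 4t^3 + 51t^2 + 55t + 15


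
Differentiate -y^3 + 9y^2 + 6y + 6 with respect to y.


Apply the power rule term by term:
  d/dy(-y^3) = -3y^2
  d/dy(9y^2) = 18y
  d/dy(6y) = 6
  d/dy(6) = 0
p'(y) = -3y^2 + 18y + 6


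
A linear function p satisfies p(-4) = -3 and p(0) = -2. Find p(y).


p(y) = my + b. Using p(-4)=-3, p(0)=-2:
m = (-3 + 2)/(-4) = -1/-4 = 1/4
b = -3 - m*(-4) = -3 + 1 = -2
p(y) = (1/4)y - 2


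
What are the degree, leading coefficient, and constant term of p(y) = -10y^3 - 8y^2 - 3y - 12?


Highest power of y is 3, with coefficient -10. Constant term is -12.
Degree = 3, leading coefficient = -10, constant term = -12


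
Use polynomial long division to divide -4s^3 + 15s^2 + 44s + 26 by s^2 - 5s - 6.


(-4s^3 + 15s^2 + 44s + 26) / (s^2 - 5s - 6)
Step 1: -4s * (s^2 - 5s - 6) = -4s^3 + 20s^2 + 24s; subtract.
Step 2: -5 * (s^2 - 5s - 6) = -5s^2 + 25s + 30; subtract.
Quotient: -4s - 5, Remainder: -5s - 4


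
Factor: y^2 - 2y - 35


Roots satisfy r1 + r2 = -b/a = 2 and r1*r2 = c/a = -35.
So r1 = -5, r2 = 7.
y^2 - 2y - 35 = (y - r1)(y - r2) = (y + 5)(y - 7)


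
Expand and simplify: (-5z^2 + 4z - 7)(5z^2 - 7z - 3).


Distribute each term of the first polynomial:
  (-5z^2)(5z^2 - 7z - 3) = -25z^4 + 35z^3 + 15z^2
  (4z)(5z^2 - 7z - 3) = 20z^3 - 28z^2 - 12z
  (-7)(5z^2 - 7z - 3) = -35z^2 + 49z + 21
Sum: -25z^4 + 55z^3 - 48z^2 + 37z + 21


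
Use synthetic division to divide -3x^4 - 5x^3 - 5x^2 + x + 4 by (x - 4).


Synthetic division with c = 4. Coefficients: -3, -5, -5, 1, 4
Bring down -3.
  -3 * 4 = -12; -12 - 5 = -17
  -17 * 4 = -68; -68 - 5 = -73
  -73 * 4 = -292; -292 + 1 = -291
  -291 * 4 = -1164; -1164 + 4 = -1160
Quotient: -3x^3 - 17x^2 - 73x - 291, Remainder: -1160


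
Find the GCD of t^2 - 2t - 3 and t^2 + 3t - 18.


Factor each:
  t^2 - 2t - 3 = (t - 3)(t + 1)
  t^2 + 3t - 18 = (t - 3)(t + 6)
Common monic factor: t - 3


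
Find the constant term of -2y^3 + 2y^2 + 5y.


Read off the constant term: 0


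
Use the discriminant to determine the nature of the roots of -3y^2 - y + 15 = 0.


D = b^2 - 4ac = (-1)^2 - 4(-3)(15) = 1 + 180 = 181
Since D > 0: two distinct irrational roots


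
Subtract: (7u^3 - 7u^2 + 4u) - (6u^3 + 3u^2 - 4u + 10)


Distribute the minus sign:
  (7u^3 - 7u^2 + 4u)
- (6u^3 + 3u^2 - 4u + 10)
Negate second polynomial: -6u^3 - 3u^2 + 4u - 10
Add: u^3 - 10u^2 + 8u - 10


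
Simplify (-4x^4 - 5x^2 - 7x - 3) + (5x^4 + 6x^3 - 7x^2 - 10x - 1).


Align terms by degree and add:
  -4x^4 - 5x^2 - 7x - 3
+ 5x^4 + 6x^3 - 7x^2 - 10x - 1
= x^4 + 6x^3 - 12x^2 - 17x - 4


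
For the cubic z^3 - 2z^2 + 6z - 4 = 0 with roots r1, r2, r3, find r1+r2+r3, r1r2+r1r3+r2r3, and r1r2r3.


Monic cubic z^3+bz^2+cz+d=0: sum=-b, pairwise sum=c, product=-d.
b=-2, c=6, d=-4
r1+r2+r3 = 2
r1r2+r1r3+r2r3 = 6
r1r2r3 = 4


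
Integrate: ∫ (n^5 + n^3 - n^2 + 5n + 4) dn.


Reverse power rule on each term:
  ∫ n^5 dn = (1/6)n^6
  ∫ n^3 dn = (1/4)n^4
  ∫ -n^2 dn = -(1/3)n^3
  ∫ 5n dn = (5/2)n^2
  ∫ 4 dn = 4n
F(n) = (1/6)n^6 + (1/4)n^4 - (1/3)n^3 + (5/2)n^2 + 4n + C


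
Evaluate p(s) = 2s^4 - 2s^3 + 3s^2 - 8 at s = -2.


Using direct substitution:
  2 * (-2)^4 = 32
  -2 * (-2)^3 = 16
  3 * (-2)^2 = 12
  0 * (-2)^1 = 0
  constant: -8
Sum = 32 + 16 + 12 + 0 - 8 = 52


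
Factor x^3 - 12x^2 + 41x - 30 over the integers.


Try integer roots (divisors of -30). x=5: p(5)=0.
Divide out (x - 5): quotient is x^2 - 7x + 6.
Factor the quadratic: (x - 1)(x - 6)
Result: (x - 5)(x - 1)(x - 6)


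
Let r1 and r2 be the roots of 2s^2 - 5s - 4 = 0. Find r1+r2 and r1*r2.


For as^2+bs+c=0: sum = -b/a, product = c/a.
a=2, b=-5, c=-4
Sum = -(-5)/2 = 5/2
Product = (-4)/2 = -2


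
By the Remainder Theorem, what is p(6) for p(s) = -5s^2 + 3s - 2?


By the Remainder Theorem, the remainder equals p(6):
  -5*(6)^2 = -180
  3*(6)^1 = 18
  constant: -2
Sum: -180 + 18 - 2 = -164


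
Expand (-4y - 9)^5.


Expand (-4y - 9)^5 by repeated multiplication:
  (-4y - 9)^2 = 16y^2 + 72y + 81
  (-4y - 9)^3 = -64y^3 - 432y^2 - 972y - 729
  (-4y - 9)^4 = 256y^4 + 2304y^3 + 7776y^2 + 11664y + 6561
= -1024y^5 - 11520y^4 - 51840y^3 - 116640y^2 - 131220y - 59049


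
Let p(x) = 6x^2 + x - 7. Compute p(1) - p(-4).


p(1) = 0
p(-4) = 85
p(1) - p(-4) = 0 - 85 = -85


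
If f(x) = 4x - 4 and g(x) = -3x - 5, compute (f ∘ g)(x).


Substitute g(x) into f:
f(g(x)) = 4*(-3x - 5) + (-4)
Expand and combine: -12x - 24


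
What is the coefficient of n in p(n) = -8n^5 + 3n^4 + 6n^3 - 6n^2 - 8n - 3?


Read off the coefficient of n: -8


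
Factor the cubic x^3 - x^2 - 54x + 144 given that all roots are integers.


Try integer roots (divisors of 144). x=-8: p(-8)=0.
Divide out (x + 8): quotient is x^2 - 9x + 18.
Factor the quadratic: (x - 3)(x - 6)
Result: (x + 8)(x - 3)(x - 6)


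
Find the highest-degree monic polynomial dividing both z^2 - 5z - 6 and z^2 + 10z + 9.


Factor each:
  z^2 - 5z - 6 = (z + 1)(z - 6)
  z^2 + 10z + 9 = (z + 1)(z + 9)
Common monic factor: z + 1


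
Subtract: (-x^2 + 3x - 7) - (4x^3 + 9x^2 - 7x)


Distribute the minus sign:
  (-x^2 + 3x - 7)
- (4x^3 + 9x^2 - 7x)
Negate second polynomial: -4x^3 - 9x^2 + 7x
Add: -4x^3 - 10x^2 + 10x - 7


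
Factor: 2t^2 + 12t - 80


Roots satisfy r1 + r2 = -b/a = -6 and r1*r2 = c/a = -40.
So r1 = -10, r2 = 4.
2t^2 + 12t - 80 = 2(t - r1)(t - r2) = 2(t + 10)(t - 4)


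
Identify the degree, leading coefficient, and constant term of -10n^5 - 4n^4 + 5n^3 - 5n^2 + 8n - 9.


Highest power of n is 5, with coefficient -10. Constant term is -9.
Degree = 5, leading coefficient = -10, constant term = -9


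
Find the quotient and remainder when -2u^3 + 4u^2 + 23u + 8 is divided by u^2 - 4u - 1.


(-2u^3 + 4u^2 + 23u + 8) / (u^2 - 4u - 1)
Step 1: -2u * (u^2 - 4u - 1) = -2u^3 + 8u^2 + 2u; subtract.
Step 2: -4 * (u^2 - 4u - 1) = -4u^2 + 16u + 4; subtract.
Quotient: -2u - 4, Remainder: 5u + 4


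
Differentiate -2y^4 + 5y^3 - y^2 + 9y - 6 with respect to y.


Apply the power rule term by term:
  d/dy(-2y^4) = -8y^3
  d/dy(5y^3) = 15y^2
  d/dy(-y^2) = -2y
  d/dy(9y) = 9
  d/dy(-6) = 0
p'(y) = -8y^3 + 15y^2 - 2y + 9


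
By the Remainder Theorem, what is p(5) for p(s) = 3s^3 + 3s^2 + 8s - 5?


By the Remainder Theorem, the remainder equals p(5):
  3*(5)^3 = 375
  3*(5)^2 = 75
  8*(5)^1 = 40
  constant: -5
Sum: 375 + 75 + 40 - 5 = 485


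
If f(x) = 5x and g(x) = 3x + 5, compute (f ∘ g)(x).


Substitute g(x) into f:
f(g(x)) = 5*(3x + 5)
Expand and combine: 15x + 25


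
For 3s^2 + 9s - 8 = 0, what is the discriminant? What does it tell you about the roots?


D = b^2 - 4ac = (9)^2 - 4(3)(-8) = 81 + 96 = 177
Since D > 0: two distinct irrational roots


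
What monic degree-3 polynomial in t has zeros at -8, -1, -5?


p(t) = (t + 8)(t + 1)(t + 5)
Expand: t^3 + 14t^2 + 53t + 40


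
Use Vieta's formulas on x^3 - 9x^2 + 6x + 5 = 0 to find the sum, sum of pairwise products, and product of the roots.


Monic cubic x^3+bx^2+cx+d=0: sum=-b, pairwise sum=c, product=-d.
b=-9, c=6, d=5
r1+r2+r3 = 9
r1r2+r1r3+r2r3 = 6
r1r2r3 = -5


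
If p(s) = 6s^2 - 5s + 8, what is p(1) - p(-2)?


p(1) = 9
p(-2) = 42
p(1) - p(-2) = 9 - 42 = -33


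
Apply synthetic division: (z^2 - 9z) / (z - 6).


Synthetic division with c = 6. Coefficients: 1, -9, 0
Bring down 1.
  1 * 6 = 6; 6 - 9 = -3
  -3 * 6 = -18; -18 + 0 = -18
Quotient: z - 3, Remainder: -18


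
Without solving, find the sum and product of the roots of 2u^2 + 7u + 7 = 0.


For au^2+bu+c=0: sum = -b/a, product = c/a.
a=2, b=7, c=7
Sum = -(7)/2 = -7/2
Product = (7)/2 = 7/2


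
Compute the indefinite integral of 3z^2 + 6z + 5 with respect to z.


Reverse power rule on each term:
  ∫ 3z^2 dz = z^3
  ∫ 6z dz = 3z^2
  ∫ 5 dz = 5z
F(z) = z^3 + 3z^2 + 5z + C


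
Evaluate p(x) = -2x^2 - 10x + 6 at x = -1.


Using direct substitution:
  -2 * (-1)^2 = -2
  -10 * (-1)^1 = 10
  constant: 6
Sum = -2 + 10 + 6 = 14


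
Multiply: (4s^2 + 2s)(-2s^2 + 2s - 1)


Distribute each term of the first polynomial:
  (4s^2)(-2s^2 + 2s - 1) = -8s^4 + 8s^3 - 4s^2
  (2s)(-2s^2 + 2s - 1) = -4s^3 + 4s^2 - 2s
Sum: -8s^4 + 4s^3 - 2s


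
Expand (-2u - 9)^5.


Expand (-2u - 9)^5 by repeated multiplication:
  (-2u - 9)^2 = 4u^2 + 36u + 81
  (-2u - 9)^3 = -8u^3 - 108u^2 - 486u - 729
  (-2u - 9)^4 = 16u^4 + 288u^3 + 1944u^2 + 5832u + 6561
= -32u^5 - 720u^4 - 6480u^3 - 29160u^2 - 65610u - 59049


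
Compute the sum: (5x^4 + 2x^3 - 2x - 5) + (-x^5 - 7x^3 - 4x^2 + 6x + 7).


Align terms by degree and add:
  5x^4 + 2x^3 - 2x - 5
  -x^5 - 7x^3 - 4x^2 + 6x + 7
= -x^5 + 5x^4 - 5x^3 - 4x^2 + 4x + 2


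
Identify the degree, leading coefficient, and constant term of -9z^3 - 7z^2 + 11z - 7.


Highest power of z is 3, with coefficient -9. Constant term is -7.
Degree = 3, leading coefficient = -9, constant term = -7


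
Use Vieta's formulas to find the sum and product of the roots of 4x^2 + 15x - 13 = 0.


For ax^2+bx+c=0: sum = -b/a, product = c/a.
a=4, b=15, c=-13
Sum = -(15)/4 = -15/4
Product = (-13)/4 = -13/4


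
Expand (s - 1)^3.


Expand (s - 1)^3 by repeated multiplication:
  (s - 1)^2 = s^2 - 2s + 1
= s^3 - 3s^2 + 3s - 1


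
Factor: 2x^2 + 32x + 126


Roots satisfy r1 + r2 = -b/a = -16 and r1*r2 = c/a = 63.
So r1 = -9, r2 = -7.
2x^2 + 32x + 126 = 2(x - r1)(x - r2) = 2(x + 9)(x + 7)


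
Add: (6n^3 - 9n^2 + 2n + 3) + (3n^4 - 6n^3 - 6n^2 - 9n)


Align terms by degree and add:
  6n^3 - 9n^2 + 2n + 3
+ 3n^4 - 6n^3 - 6n^2 - 9n
= 3n^4 - 15n^2 - 7n + 3


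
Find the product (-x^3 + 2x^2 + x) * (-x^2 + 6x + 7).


Distribute each term of the first polynomial:
  (-x^3)(-x^2 + 6x + 7) = x^5 - 6x^4 - 7x^3
  (2x^2)(-x^2 + 6x + 7) = -2x^4 + 12x^3 + 14x^2
  (x)(-x^2 + 6x + 7) = -x^3 + 6x^2 + 7x
Sum: x^5 - 8x^4 + 4x^3 + 20x^2 + 7x


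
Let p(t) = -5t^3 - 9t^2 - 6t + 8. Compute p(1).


Using direct substitution:
  -5 * (1)^3 = -5
  -9 * (1)^2 = -9
  -6 * (1)^1 = -6
  constant: 8
Sum = -5 - 9 - 6 + 8 = -12


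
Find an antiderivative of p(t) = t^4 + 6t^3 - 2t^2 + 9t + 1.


Reverse power rule on each term:
  ∫ t^4 dt = (1/5)t^5
  ∫ 6t^3 dt = (3/2)t^4
  ∫ -2t^2 dt = -(2/3)t^3
  ∫ 9t dt = (9/2)t^2
  ∫ 1 dt = t
F(t) = (1/5)t^5 + (3/2)t^4 - (2/3)t^3 + (9/2)t^2 + t + C


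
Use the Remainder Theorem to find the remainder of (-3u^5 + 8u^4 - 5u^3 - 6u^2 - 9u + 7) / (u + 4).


By the Remainder Theorem, the remainder equals p(-4):
  -3*(-4)^5 = 3072
  8*(-4)^4 = 2048
  -5*(-4)^3 = 320
  -6*(-4)^2 = -96
  -9*(-4)^1 = 36
  constant: 7
Sum: 3072 + 2048 + 320 - 96 + 36 + 7 = 5387


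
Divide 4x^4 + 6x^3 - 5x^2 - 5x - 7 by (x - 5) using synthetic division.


Synthetic division with c = 5. Coefficients: 4, 6, -5, -5, -7
Bring down 4.
  4 * 5 = 20; 20 + 6 = 26
  26 * 5 = 130; 130 - 5 = 125
  125 * 5 = 625; 625 - 5 = 620
  620 * 5 = 3100; 3100 - 7 = 3093
Quotient: 4x^3 + 26x^2 + 125x + 620, Remainder: 3093


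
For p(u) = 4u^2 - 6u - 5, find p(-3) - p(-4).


p(-3) = 49
p(-4) = 83
p(-3) - p(-4) = 49 - 83 = -34


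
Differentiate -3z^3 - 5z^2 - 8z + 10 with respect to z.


Apply the power rule term by term:
  d/dz(-3z^3) = -9z^2
  d/dz(-5z^2) = -10z
  d/dz(-8z) = -8
  d/dz(10) = 0
p'(z) = -9z^2 - 10z - 8


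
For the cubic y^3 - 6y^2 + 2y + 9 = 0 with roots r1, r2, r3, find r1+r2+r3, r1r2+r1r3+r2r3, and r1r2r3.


Monic cubic y^3+by^2+cy+d=0: sum=-b, pairwise sum=c, product=-d.
b=-6, c=2, d=9
r1+r2+r3 = 6
r1r2+r1r3+r2r3 = 2
r1r2r3 = -9


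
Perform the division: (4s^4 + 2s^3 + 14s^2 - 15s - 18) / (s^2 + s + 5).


(4s^4 + 2s^3 + 14s^2 - 15s - 18) / (s^2 + s + 5)
Step 1: 4s^2 * (s^2 + s + 5) = 4s^4 + 4s^3 + 20s^2; subtract.
Step 2: -2s * (s^2 + s + 5) = -2s^3 - 2s^2 - 10s; subtract.
Step 3: -4 * (s^2 + s + 5) = -4s^2 - 4s - 20; subtract.
Quotient: 4s^2 - 2s - 4, Remainder: -s + 2


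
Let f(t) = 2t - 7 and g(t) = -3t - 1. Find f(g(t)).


Substitute g(t) into f:
f(g(t)) = 2*(-3t - 1) + (-7)
Expand and combine: -6t - 9


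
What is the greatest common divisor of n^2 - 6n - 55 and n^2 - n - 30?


Factor each:
  n^2 - 6n - 55 = (n + 5)(n - 11)
  n^2 - n - 30 = (n + 5)(n - 6)
Common monic factor: n + 5


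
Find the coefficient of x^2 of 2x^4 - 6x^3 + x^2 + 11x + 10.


Read off the coefficient of x^2: 1


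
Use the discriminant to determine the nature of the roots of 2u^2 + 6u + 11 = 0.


D = b^2 - 4ac = (6)^2 - 4(2)(11) = 36 - 88 = -52
Since D < 0: two complex conjugate roots (no real roots)


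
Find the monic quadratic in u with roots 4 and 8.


p(u) = (u - 4)(u - 8)
Expand: u^2 - 12u + 32


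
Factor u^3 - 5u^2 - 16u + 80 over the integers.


Try integer roots (divisors of 80). u=-4: p(-4)=0.
Divide out (u + 4): quotient is u^2 - 9u + 20.
Factor the quadratic: (u - 4)(u - 5)
Result: (u + 4)(u - 4)(u - 5)


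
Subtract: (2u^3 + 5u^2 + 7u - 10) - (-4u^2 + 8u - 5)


Distribute the minus sign:
  (2u^3 + 5u^2 + 7u - 10)
- (-4u^2 + 8u - 5)
Negate second polynomial: 4u^2 - 8u + 5
Add: 2u^3 + 9u^2 - u - 5


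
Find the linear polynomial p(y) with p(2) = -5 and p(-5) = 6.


p(y) = my + b. Using p(2)=-5, p(-5)=6:
m = (-5 - 6)/(2 + 5) = -11/7 = -11/7
b = -5 - m*(2) = -5 + 22/7 = -13/7
p(y) = -(11/7)y - (13/7)


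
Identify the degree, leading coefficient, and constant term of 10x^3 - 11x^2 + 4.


Highest power of x is 3, with coefficient 10. Constant term is 4.
Degree = 3, leading coefficient = 10, constant term = 4


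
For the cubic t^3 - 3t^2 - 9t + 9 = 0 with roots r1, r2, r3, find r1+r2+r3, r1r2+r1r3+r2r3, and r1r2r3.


Monic cubic t^3+bt^2+ct+d=0: sum=-b, pairwise sum=c, product=-d.
b=-3, c=-9, d=9
r1+r2+r3 = 3
r1r2+r1r3+r2r3 = -9
r1r2r3 = -9


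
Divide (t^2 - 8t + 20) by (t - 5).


(t^2 - 8t + 20) / (t - 5)
Step 1: t * (t - 5) = t^2 - 5t; subtract.
Step 2: -3 * (t - 5) = -3t + 15; subtract.
Quotient: t - 3, Remainder: 5


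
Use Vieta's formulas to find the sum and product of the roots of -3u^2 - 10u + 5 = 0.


For au^2+bu+c=0: sum = -b/a, product = c/a.
a=-3, b=-10, c=5
Sum = -(-10)/-3 = -10/3
Product = (5)/-3 = -5/3


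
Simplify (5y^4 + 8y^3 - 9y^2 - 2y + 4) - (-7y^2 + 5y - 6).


Distribute the minus sign:
  (5y^4 + 8y^3 - 9y^2 - 2y + 4)
- (-7y^2 + 5y - 6)
Negate second polynomial: 7y^2 - 5y + 6
Add: 5y^4 + 8y^3 - 2y^2 - 7y + 10


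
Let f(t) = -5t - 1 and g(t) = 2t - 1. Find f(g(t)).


Substitute g(t) into f:
f(g(t)) = -5*(2t - 1) + (-1)
Expand and combine: -10t + 4


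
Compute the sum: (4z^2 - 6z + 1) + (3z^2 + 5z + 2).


Align terms by degree and add:
  4z^2 - 6z + 1
+ 3z^2 + 5z + 2
= 7z^2 - z + 3


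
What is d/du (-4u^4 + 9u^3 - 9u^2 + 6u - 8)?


Apply the power rule term by term:
  d/du(-4u^4) = -16u^3
  d/du(9u^3) = 27u^2
  d/du(-9u^2) = -18u
  d/du(6u) = 6
  d/du(-8) = 0
p'(u) = -16u^3 + 27u^2 - 18u + 6


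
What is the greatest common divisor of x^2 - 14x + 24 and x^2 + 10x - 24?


Factor each:
  x^2 - 14x + 24 = (x - 2)(x - 12)
  x^2 + 10x - 24 = (x - 2)(x + 12)
Common monic factor: x - 2


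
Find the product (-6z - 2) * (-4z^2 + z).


Distribute each term of the first polynomial:
  (-6z)(-4z^2 + z) = 24z^3 - 6z^2
  (-2)(-4z^2 + z) = 8z^2 - 2z
Sum: 24z^3 + 2z^2 - 2z


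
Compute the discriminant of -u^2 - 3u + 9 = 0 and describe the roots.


D = b^2 - 4ac = (-3)^2 - 4(-1)(9) = 9 + 36 = 45
Since D > 0: two distinct irrational roots


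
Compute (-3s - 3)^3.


Expand (-3s - 3)^3 by repeated multiplication:
  (-3s - 3)^2 = 9s^2 + 18s + 9
= -27s^3 - 81s^2 - 81s - 27


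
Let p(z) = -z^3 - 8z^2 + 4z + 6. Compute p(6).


Using direct substitution:
  -1 * (6)^3 = -216
  -8 * (6)^2 = -288
  4 * (6)^1 = 24
  constant: 6
Sum = -216 - 288 + 24 + 6 = -474


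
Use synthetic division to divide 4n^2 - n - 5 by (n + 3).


Synthetic division with c = -3. Coefficients: 4, -1, -5
Bring down 4.
  4 * -3 = -12; -12 - 1 = -13
  -13 * -3 = 39; 39 - 5 = 34
Quotient: 4n - 13, Remainder: 34


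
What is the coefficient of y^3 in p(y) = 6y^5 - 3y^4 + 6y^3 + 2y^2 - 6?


Read off the coefficient of y^3: 6


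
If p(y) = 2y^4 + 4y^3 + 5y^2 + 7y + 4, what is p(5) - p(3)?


p(5) = 1914
p(3) = 340
p(5) - p(3) = 1914 - 340 = 1574


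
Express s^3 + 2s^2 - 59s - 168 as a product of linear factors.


Try integer roots (divisors of -168). s=-3: p(-3)=0.
Divide out (s + 3): quotient is s^2 - s - 56.
Factor the quadratic: (s - 8)(s + 7)
Result: (s + 3)(s - 8)(s + 7)


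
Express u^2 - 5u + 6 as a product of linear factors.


Roots satisfy r1 + r2 = -b/a = 5 and r1*r2 = c/a = 6.
So r1 = 3, r2 = 2.
u^2 - 5u + 6 = (u - r1)(u - r2) = (u - 3)(u - 2)


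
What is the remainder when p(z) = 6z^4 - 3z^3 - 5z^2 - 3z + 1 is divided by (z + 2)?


By the Remainder Theorem, the remainder equals p(-2):
  6*(-2)^4 = 96
  -3*(-2)^3 = 24
  -5*(-2)^2 = -20
  -3*(-2)^1 = 6
  constant: 1
Sum: 96 + 24 - 20 + 6 + 1 = 107


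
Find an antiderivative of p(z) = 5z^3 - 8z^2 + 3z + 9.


Reverse power rule on each term:
  ∫ 5z^3 dz = (5/4)z^4
  ∫ -8z^2 dz = -(8/3)z^3
  ∫ 3z dz = (3/2)z^2
  ∫ 9 dz = 9z
F(z) = (5/4)z^4 - (8/3)z^3 + (3/2)z^2 + 9z + C


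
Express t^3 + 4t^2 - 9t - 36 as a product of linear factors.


Try integer roots (divisors of -36). t=3: p(3)=0.
Divide out (t - 3): quotient is t^2 + 7t + 12.
Factor the quadratic: (t + 4)(t + 3)
Result: (t - 3)(t + 4)(t + 3)


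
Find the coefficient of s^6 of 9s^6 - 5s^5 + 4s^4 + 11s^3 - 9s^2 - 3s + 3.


Read off the coefficient of s^6: 9


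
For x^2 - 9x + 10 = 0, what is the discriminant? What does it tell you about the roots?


D = b^2 - 4ac = (-9)^2 - 4(1)(10) = 81 - 40 = 41
Since D > 0: two distinct irrational roots


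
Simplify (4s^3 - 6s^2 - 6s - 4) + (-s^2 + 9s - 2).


Align terms by degree and add:
  4s^3 - 6s^2 - 6s - 4
  -s^2 + 9s - 2
= 4s^3 - 7s^2 + 3s - 6


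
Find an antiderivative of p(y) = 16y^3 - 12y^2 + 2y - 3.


Reverse power rule on each term:
  ∫ 16y^3 dy = 4y^4
  ∫ -12y^2 dy = -4y^3
  ∫ 2y dy = y^2
  ∫ -3 dy = -3y
F(y) = 4y^4 - 4y^3 + y^2 - 3y + C


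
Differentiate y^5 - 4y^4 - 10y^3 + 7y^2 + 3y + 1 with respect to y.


Apply the power rule term by term:
  d/dy(y^5) = 5y^4
  d/dy(-4y^4) = -16y^3
  d/dy(-10y^3) = -30y^2
  d/dy(7y^2) = 14y
  d/dy(3y) = 3
  d/dy(1) = 0
p'(y) = 5y^4 - 16y^3 - 30y^2 + 14y + 3


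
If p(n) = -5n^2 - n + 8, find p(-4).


Using direct substitution:
  -5 * (-4)^2 = -80
  -1 * (-4)^1 = 4
  constant: 8
Sum = -80 + 4 + 8 = -68


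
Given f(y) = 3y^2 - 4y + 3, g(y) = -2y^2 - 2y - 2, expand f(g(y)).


Substitute g(y) into f:
f(g(y)) = 3*(-2y^2 - 2y - 2)^2 + (-4)*(-2y^2 - 2y - 2) + 3
(-2y^2 - 2y - 2)^2 = 4y^4 + 8y^3 + 12y^2 + 8y + 4
Expand and combine: 12y^4 + 24y^3 + 44y^2 + 32y + 23


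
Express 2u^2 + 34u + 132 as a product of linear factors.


Roots satisfy r1 + r2 = -b/a = -17 and r1*r2 = c/a = 66.
So r1 = -11, r2 = -6.
2u^2 + 34u + 132 = 2(u - r1)(u - r2) = 2(u + 11)(u + 6)


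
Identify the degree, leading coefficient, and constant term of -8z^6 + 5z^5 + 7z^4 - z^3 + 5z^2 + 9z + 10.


Highest power of z is 6, with coefficient -8. Constant term is 10.
Degree = 6, leading coefficient = -8, constant term = 10


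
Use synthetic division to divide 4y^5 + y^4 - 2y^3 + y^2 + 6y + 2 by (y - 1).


Synthetic division with c = 1. Coefficients: 4, 1, -2, 1, 6, 2
Bring down 4.
  4 * 1 = 4; 4 + 1 = 5
  5 * 1 = 5; 5 - 2 = 3
  3 * 1 = 3; 3 + 1 = 4
  4 * 1 = 4; 4 + 6 = 10
  10 * 1 = 10; 10 + 2 = 12
Quotient: 4y^4 + 5y^3 + 3y^2 + 4y + 10, Remainder: 12


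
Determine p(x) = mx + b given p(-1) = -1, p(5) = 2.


p(x) = mx + b. Using p(-1)=-1, p(5)=2:
m = (-1 - 2)/(-1 - 5) = -3/-6 = 1/2
b = -1 - m*(-1) = -1 + 1/2 = -1/2
p(x) = (1/2)x - (1/2)


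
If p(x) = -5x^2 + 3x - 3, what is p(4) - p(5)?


p(4) = -71
p(5) = -113
p(4) - p(5) = -71 + 113 = 42


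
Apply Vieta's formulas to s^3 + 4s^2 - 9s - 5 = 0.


Monic cubic s^3+bs^2+cs+d=0: sum=-b, pairwise sum=c, product=-d.
b=4, c=-9, d=-5
r1+r2+r3 = -4
r1r2+r1r3+r2r3 = -9
r1r2r3 = 5


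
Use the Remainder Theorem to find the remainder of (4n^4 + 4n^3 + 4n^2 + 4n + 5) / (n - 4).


By the Remainder Theorem, the remainder equals p(4):
  4*(4)^4 = 1024
  4*(4)^3 = 256
  4*(4)^2 = 64
  4*(4)^1 = 16
  constant: 5
Sum: 1024 + 256 + 64 + 16 + 5 = 1365


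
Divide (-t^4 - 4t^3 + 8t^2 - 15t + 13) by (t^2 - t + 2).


(-t^4 - 4t^3 + 8t^2 - 15t + 13) / (t^2 - t + 2)
Step 1: -t^2 * (t^2 - t + 2) = -t^4 + t^3 - 2t^2; subtract.
Step 2: -5t * (t^2 - t + 2) = -5t^3 + 5t^2 - 10t; subtract.
Step 3: 5 * (t^2 - t + 2) = 5t^2 - 5t + 10; subtract.
Quotient: -t^2 - 5t + 5, Remainder: 3
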